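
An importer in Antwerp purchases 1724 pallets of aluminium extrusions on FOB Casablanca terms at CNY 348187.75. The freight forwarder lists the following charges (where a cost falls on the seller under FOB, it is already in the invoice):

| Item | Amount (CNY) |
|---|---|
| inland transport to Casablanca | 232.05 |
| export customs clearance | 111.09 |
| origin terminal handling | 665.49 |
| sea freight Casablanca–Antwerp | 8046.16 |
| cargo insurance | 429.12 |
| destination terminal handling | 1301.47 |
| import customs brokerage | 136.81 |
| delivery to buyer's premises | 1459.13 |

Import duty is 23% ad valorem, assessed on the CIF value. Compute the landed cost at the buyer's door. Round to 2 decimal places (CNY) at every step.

Total landed cost: CNY 441592.94

FOB: the seller bears costs until goods are on board at the origin port; the buyer bears freight, insurance and all costs thereafter.
Already in the invoice (seller's account under FOB): inland to port, export clearance, origin terminal — exclude.
CIF value = FOB price + freight + insurance = 348187.75 + 8046.16 + 429.12 = 356663.03
Import duty = 356663.03 × 23% = 82032.50
Buyer bears: freight 8046.16 + insurance 429.12 + destination terminal 1301.47 + brokerage 136.81 + delivery 1459.13 + duty 82032.50 = 93405.19
Landed cost = invoice 348187.75 + 93405.19 = 441592.94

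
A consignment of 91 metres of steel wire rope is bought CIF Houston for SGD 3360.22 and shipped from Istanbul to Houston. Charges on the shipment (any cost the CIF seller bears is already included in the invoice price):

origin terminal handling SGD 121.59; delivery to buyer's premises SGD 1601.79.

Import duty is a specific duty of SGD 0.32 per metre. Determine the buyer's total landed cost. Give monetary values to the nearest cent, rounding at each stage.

CIF: the seller pays costs through ocean freight and marine insurance to the destination port.
Already in the invoice (seller's account under CIF): origin terminal — exclude.
The CIF price already equals the CIF value: 3360.22
Import duty = 91 × 0.32 = 29.12
Buyer bears: delivery 1601.79 + duty 29.12 = 1630.91
Landed cost = invoice 3360.22 + 1630.91 = 4991.13

Total landed cost: SGD 4991.13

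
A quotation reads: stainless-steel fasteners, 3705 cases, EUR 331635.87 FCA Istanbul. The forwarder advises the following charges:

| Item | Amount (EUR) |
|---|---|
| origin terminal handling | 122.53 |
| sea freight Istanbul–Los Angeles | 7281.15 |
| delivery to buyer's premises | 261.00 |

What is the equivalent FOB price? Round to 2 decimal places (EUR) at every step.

Not relevant to the conversion: freight, delivery — on the buyer under both terms; not part of either seller's price.
From FCA to FOB, the seller additionally bears: origin terminal.
FOB price = 331635.87 + 122.53 = 331758.40

FOB price: EUR 331758.40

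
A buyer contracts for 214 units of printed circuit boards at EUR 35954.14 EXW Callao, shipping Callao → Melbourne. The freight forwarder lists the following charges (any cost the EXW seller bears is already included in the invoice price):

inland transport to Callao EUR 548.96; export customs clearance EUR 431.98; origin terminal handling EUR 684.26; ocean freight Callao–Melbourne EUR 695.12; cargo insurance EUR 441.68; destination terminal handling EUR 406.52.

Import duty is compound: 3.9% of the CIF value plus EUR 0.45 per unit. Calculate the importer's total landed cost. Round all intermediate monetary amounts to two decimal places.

EXW: the seller makes goods available at their premises; the buyer bears all onward costs.
CIF value = EXW price + inland to port + export clearance + origin terminal + freight + insurance = 35954.14 + 548.96 + 431.98 + 684.26 + 695.12 + 441.68 = 38756.14
Ad valorem component: 38756.14 × 3.9% = 1511.49
Specific component: 214 × 0.45 = 96.30
Import duty = 1511.49 + 96.30 = 1607.79
Buyer bears: inland to port 548.96 + export clearance 431.98 + origin terminal 684.26 + freight 695.12 + insurance 441.68 + destination terminal 406.52 + duty 1607.79 = 4816.31
Landed cost = invoice 35954.14 + 4816.31 = 40770.45

Total landed cost: EUR 40770.45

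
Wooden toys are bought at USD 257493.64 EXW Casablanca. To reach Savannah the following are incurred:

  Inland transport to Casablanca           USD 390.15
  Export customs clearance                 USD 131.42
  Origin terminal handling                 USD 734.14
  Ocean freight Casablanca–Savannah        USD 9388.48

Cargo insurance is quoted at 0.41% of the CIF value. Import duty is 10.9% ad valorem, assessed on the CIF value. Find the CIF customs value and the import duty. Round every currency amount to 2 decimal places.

Let C be the CIF value. C = EXW price + pre-shipment costs + freight + 0.41% × C
C − 0.41% × C = 257493.64 + 390.15 + 131.42 + 734.14 + 9388.48
0.9959 × C = 268137.83
C = 268137.83 / 0.9959 = 269241.72
Insurance premium = 0.41% × 269241.72 = 1103.89
Import duty = 269241.72 × 10.9% = 29347.35

CIF value: USD 269241.72; import duty: USD 29347.35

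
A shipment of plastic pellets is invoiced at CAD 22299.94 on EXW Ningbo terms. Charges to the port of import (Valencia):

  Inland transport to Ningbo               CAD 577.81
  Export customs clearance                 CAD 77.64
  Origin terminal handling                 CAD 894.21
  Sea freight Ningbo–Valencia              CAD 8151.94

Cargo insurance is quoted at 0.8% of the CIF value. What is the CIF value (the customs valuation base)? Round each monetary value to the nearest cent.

Let C be the CIF value. C = EXW price + pre-shipment costs + freight + 0.8% × C
C − 0.8% × C = 22299.94 + 577.81 + 77.64 + 894.21 + 8151.94
0.992 × C = 32001.54
C = 32001.54 / 0.992 = 32259.62
Insurance premium = 0.8% × 32259.62 = 258.08

CIF value: CAD 32259.62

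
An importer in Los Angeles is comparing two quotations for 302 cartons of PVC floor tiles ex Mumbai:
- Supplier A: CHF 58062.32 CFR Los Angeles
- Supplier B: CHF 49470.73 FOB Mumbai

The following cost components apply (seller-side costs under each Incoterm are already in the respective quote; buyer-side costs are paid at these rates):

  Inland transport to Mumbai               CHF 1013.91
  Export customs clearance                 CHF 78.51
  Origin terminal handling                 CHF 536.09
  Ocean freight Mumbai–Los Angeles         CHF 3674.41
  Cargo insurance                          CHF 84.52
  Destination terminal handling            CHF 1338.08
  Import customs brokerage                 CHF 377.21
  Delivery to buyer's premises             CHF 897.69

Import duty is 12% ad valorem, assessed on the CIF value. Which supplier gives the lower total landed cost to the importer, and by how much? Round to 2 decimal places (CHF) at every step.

Supplier B is cheaper by CHF 5507.24

Supplier A (CFR):
CIF value = CFR price + insurance = 58062.32 + 84.52 = 58146.84
Import duty = 58146.84 × 12% = 6977.62
Buyer bears (A): 84.52 + 1338.08 + 377.21 + 897.69 = 2697.50
Landed cost (A) = invoice 58062.32 + 2697.50 + duty 6977.62 = 67737.44
Supplier B (FOB):
CIF value = FOB price + freight + insurance = 49470.73 + 3674.41 + 84.52 = 53229.66
Import duty = 53229.66 × 12% = 6387.56
Buyer bears (B): 3674.41 + 84.52 + 1338.08 + 377.21 + 897.69 = 6371.91
Landed cost (B) = invoice 49470.73 + 6371.91 + duty 6387.56 = 62230.20
Difference = |67737.44 − 62230.20| = 5507.24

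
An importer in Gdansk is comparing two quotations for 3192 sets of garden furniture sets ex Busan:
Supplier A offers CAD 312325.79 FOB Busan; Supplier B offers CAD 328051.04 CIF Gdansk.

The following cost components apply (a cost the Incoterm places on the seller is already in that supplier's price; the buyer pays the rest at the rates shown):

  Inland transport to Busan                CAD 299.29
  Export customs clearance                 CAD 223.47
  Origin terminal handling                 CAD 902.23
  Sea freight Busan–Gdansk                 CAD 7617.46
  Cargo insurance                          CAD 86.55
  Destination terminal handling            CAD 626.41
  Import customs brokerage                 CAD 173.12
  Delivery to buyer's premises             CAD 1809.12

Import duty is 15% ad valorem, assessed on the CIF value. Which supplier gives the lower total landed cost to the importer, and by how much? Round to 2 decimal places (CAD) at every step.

Supplier A is cheaper by CAD 9224.43

Supplier A (FOB):
CIF value = FOB price + freight + insurance = 312325.79 + 7617.46 + 86.55 = 320029.80
Import duty = 320029.80 × 15% = 48004.47
Buyer bears (A): 7617.46 + 86.55 + 626.41 + 173.12 + 1809.12 = 10312.66
Landed cost (A) = invoice 312325.79 + 10312.66 + duty 48004.47 = 370642.92
Supplier B (CIF):
The CIF price already equals the CIF value: 328051.04
Import duty = 328051.04 × 15% = 49207.66
Buyer bears (B): 626.41 + 173.12 + 1809.12 = 2608.65
Landed cost (B) = invoice 328051.04 + 2608.65 + duty 49207.66 = 379867.35
Difference = |370642.92 − 379867.35| = 9224.43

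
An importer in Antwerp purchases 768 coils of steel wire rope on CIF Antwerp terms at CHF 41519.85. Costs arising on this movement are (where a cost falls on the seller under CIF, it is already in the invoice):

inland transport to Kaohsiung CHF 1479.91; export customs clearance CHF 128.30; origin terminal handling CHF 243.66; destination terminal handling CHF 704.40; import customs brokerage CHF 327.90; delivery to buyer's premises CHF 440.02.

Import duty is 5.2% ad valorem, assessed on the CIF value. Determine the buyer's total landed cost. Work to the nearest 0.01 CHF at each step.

CIF: the seller pays costs through ocean freight and marine insurance to the destination port.
Already in the invoice (seller's account under CIF): inland to port, export clearance, origin terminal — exclude.
The CIF price already equals the CIF value: 41519.85
Import duty = 41519.85 × 5.2% = 2159.03
Buyer bears: destination terminal 704.40 + brokerage 327.90 + delivery 440.02 + duty 2159.03 = 3631.35
Landed cost = invoice 41519.85 + 3631.35 = 45151.20

Total landed cost: CHF 45151.20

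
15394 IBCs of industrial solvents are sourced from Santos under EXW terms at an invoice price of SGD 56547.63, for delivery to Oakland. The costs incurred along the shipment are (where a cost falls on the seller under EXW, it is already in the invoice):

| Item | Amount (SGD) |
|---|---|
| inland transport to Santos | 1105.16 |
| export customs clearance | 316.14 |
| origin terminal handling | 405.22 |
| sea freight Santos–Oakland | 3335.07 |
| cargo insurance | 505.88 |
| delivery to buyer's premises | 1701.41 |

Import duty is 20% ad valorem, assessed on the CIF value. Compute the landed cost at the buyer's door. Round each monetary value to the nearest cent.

EXW: the seller makes goods available at their premises; the buyer bears all onward costs.
CIF value = EXW price + inland to port + export clearance + origin terminal + freight + insurance = 56547.63 + 1105.16 + 316.14 + 405.22 + 3335.07 + 505.88 = 62215.10
Import duty = 62215.10 × 20% = 12443.02
Buyer bears: inland to port 1105.16 + export clearance 316.14 + origin terminal 405.22 + freight 3335.07 + insurance 505.88 + delivery 1701.41 + duty 12443.02 = 19811.90
Landed cost = invoice 56547.63 + 19811.90 = 76359.53

Total landed cost: SGD 76359.53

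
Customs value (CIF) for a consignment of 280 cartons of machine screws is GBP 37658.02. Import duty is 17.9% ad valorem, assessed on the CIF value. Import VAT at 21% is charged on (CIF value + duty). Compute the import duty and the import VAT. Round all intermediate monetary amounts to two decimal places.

Import duty = 37658.02 × 17.9% = 6740.79
VAT base = CIF + duty = 37658.02 + 6740.79 = 44398.81
Import VAT = 44398.81 × 21% = 9323.75

Import duty: GBP 6740.79; import VAT: GBP 9323.75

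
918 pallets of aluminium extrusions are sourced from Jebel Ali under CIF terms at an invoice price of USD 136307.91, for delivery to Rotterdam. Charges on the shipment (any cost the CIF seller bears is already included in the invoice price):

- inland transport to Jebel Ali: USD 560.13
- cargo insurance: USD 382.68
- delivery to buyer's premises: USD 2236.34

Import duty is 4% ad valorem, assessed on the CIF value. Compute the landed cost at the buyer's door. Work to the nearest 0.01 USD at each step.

Total landed cost: USD 143996.57

CIF: the seller pays costs through ocean freight and marine insurance to the destination port.
Already in the invoice (seller's account under CIF): inland to port, insurance — exclude.
The CIF price already equals the CIF value: 136307.91
Import duty = 136307.91 × 4% = 5452.32
Buyer bears: delivery 2236.34 + duty 5452.32 = 7688.66
Landed cost = invoice 136307.91 + 7688.66 = 143996.57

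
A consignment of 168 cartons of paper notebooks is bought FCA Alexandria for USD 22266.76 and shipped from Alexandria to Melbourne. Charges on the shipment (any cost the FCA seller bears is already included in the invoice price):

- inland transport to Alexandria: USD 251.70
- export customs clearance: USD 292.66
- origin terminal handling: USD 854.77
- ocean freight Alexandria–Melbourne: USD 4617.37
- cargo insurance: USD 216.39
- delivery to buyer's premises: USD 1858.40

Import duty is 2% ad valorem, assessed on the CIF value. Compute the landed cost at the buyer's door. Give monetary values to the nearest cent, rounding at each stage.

Total landed cost: USD 30372.80

FCA: the seller delivers export-cleared goods to the carrier; the buyer bears costs from that point.
Already in the invoice (seller's account under FCA): inland to port, export clearance — exclude.
CIF value = FCA price + origin terminal + freight + insurance = 22266.76 + 854.77 + 4617.37 + 216.39 = 27955.29
Import duty = 27955.29 × 2% = 559.11
Buyer bears: origin terminal 854.77 + freight 4617.37 + insurance 216.39 + delivery 1858.40 + duty 559.11 = 8106.04
Landed cost = invoice 22266.76 + 8106.04 = 30372.80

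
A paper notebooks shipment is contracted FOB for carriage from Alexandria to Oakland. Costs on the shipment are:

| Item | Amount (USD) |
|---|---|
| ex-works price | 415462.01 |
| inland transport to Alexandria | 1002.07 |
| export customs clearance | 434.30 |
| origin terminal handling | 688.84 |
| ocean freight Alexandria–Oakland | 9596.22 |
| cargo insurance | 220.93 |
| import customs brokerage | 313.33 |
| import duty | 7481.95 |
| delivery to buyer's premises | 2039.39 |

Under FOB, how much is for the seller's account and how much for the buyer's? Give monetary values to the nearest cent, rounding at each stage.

FOB: the seller bears costs until goods are on board at the origin port; the buyer bears freight, insurance and all costs thereafter.
Seller's account: goods 415462.01 + inland to port 1002.07 + export clearance 434.30 + origin terminal 688.84 = 417587.22
Buyer's account: freight 9596.22 + insurance 220.93 + brokerage 313.33 + duty 7481.95 + delivery 2039.39 = 19651.82

Seller: USD 417587.22; buyer: USD 19651.82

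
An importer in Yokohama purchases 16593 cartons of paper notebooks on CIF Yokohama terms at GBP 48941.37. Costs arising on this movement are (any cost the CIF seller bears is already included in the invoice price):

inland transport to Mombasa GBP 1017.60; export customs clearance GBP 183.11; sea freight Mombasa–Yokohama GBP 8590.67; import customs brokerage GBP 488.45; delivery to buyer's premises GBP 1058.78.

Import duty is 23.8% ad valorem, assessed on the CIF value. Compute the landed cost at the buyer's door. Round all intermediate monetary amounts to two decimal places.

Total landed cost: GBP 62136.65

CIF: the seller pays costs through ocean freight and marine insurance to the destination port.
Already in the invoice (seller's account under CIF): inland to port, export clearance, freight — exclude.
The CIF price already equals the CIF value: 48941.37
Import duty = 48941.37 × 23.8% = 11648.05
Buyer bears: brokerage 488.45 + delivery 1058.78 + duty 11648.05 = 13195.28
Landed cost = invoice 48941.37 + 13195.28 = 62136.65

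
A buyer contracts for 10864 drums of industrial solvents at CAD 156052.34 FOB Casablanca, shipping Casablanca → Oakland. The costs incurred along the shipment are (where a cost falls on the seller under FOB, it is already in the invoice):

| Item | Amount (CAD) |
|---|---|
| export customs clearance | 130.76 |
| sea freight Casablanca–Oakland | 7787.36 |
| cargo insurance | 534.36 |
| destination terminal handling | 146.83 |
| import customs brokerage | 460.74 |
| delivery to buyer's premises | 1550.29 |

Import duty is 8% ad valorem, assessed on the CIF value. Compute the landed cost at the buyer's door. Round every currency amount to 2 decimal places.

Total landed cost: CAD 179681.84

FOB: the seller bears costs until goods are on board at the origin port; the buyer bears freight, insurance and all costs thereafter.
Already in the invoice (seller's account under FOB): export clearance — exclude.
CIF value = FOB price + freight + insurance = 156052.34 + 7787.36 + 534.36 = 164374.06
Import duty = 164374.06 × 8% = 13149.92
Buyer bears: freight 7787.36 + insurance 534.36 + destination terminal 146.83 + brokerage 460.74 + delivery 1550.29 + duty 13149.92 = 23629.50
Landed cost = invoice 156052.34 + 23629.50 = 179681.84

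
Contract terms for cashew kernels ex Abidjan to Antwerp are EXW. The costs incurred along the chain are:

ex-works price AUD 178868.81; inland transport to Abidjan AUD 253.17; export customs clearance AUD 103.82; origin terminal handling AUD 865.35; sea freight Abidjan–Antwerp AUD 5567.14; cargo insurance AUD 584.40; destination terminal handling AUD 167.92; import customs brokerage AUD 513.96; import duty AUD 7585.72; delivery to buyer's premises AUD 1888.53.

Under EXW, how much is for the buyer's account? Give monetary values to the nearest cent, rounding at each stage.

EXW: the seller makes goods available at their premises; the buyer bears all onward costs.
Seller's account: goods 178868.81 = 178868.81
Buyer's account: inland to port 253.17 + export clearance 103.82 + origin terminal 865.35 + freight 5567.14 + insurance 584.40 + destination terminal 167.92 + brokerage 513.96 + duty 7585.72 + delivery 1888.53 = 17530.01

Buyer's account: AUD 17530.01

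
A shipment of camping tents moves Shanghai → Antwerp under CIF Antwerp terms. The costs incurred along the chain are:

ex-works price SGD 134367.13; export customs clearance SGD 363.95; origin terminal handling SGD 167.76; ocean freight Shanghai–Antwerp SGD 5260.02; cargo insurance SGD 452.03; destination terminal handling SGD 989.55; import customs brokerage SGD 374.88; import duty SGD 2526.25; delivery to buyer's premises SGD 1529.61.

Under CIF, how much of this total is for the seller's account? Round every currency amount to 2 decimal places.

CIF: the seller pays costs through ocean freight and marine insurance to the destination port.
Seller's account: goods 134367.13 + export clearance 363.95 + origin terminal 167.76 + freight 5260.02 + insurance 452.03 = 140610.89
Buyer's account: destination terminal 989.55 + brokerage 374.88 + duty 2526.25 + delivery 1529.61 = 5420.29

Seller's account: SGD 140610.89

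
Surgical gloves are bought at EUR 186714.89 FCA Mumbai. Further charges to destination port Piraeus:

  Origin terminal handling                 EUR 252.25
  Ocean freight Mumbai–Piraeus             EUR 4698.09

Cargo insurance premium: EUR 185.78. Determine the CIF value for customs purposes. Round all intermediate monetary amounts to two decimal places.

CIF value: EUR 191851.01

CIF = FCA price + pre-shipment costs + freight + insurance
CIF = 186714.89 + 252.25 + 4698.09 + 185.78 = 191851.01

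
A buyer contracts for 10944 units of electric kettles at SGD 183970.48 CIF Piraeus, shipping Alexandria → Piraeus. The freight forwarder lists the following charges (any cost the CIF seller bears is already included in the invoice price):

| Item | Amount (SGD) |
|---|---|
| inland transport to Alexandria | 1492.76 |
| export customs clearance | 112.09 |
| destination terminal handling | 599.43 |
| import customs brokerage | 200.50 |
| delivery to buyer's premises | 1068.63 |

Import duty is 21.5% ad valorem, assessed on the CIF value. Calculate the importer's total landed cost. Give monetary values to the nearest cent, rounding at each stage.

Total landed cost: SGD 225392.69

CIF: the seller pays costs through ocean freight and marine insurance to the destination port.
Already in the invoice (seller's account under CIF): inland to port, export clearance — exclude.
The CIF price already equals the CIF value: 183970.48
Import duty = 183970.48 × 21.5% = 39553.65
Buyer bears: destination terminal 599.43 + brokerage 200.50 + delivery 1068.63 + duty 39553.65 = 41422.21
Landed cost = invoice 183970.48 + 41422.21 = 225392.69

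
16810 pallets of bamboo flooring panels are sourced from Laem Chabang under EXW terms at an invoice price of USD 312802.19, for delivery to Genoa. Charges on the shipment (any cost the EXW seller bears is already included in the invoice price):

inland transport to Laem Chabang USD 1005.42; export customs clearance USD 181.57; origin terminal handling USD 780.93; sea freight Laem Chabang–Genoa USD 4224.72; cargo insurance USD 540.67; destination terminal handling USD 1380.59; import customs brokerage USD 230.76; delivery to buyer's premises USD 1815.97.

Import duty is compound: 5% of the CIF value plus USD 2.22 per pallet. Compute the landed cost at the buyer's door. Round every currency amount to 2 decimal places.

Total landed cost: USD 376257.80

EXW: the seller makes goods available at their premises; the buyer bears all onward costs.
CIF value = EXW price + inland to port + export clearance + origin terminal + freight + insurance = 312802.19 + 1005.42 + 181.57 + 780.93 + 4224.72 + 540.67 = 319535.50
Ad valorem component: 319535.50 × 5% = 15976.78
Specific component: 16810 × 2.22 = 37318.20
Import duty = 15976.78 + 37318.20 = 53294.98
Buyer bears: inland to port 1005.42 + export clearance 181.57 + origin terminal 780.93 + freight 4224.72 + insurance 540.67 + destination terminal 1380.59 + brokerage 230.76 + delivery 1815.97 + duty 53294.98 = 63455.61
Landed cost = invoice 312802.19 + 63455.61 = 376257.80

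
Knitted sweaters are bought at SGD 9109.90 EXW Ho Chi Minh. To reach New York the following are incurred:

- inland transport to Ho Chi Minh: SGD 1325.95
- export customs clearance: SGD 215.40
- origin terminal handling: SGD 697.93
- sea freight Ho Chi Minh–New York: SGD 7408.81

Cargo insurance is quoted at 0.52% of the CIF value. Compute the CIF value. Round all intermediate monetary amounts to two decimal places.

CIF value: SGD 18856.04

Let C be the CIF value. C = EXW price + pre-shipment costs + freight + 0.52% × C
C − 0.52% × C = 9109.90 + 1325.95 + 215.40 + 697.93 + 7408.81
0.9948 × C = 18757.99
C = 18757.99 / 0.9948 = 18856.04
Insurance premium = 0.52% × 18856.04 = 98.05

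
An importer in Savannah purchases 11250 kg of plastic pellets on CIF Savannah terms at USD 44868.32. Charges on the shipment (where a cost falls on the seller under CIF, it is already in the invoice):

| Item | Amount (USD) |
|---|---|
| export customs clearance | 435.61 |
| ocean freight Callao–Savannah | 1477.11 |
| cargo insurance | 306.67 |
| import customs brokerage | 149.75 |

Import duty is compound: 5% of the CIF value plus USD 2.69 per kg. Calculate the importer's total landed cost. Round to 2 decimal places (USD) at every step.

Total landed cost: USD 77523.99

CIF: the seller pays costs through ocean freight and marine insurance to the destination port.
Already in the invoice (seller's account under CIF): export clearance, freight, insurance — exclude.
The CIF price already equals the CIF value: 44868.32
Ad valorem component: 44868.32 × 5% = 2243.42
Specific component: 11250 × 2.69 = 30262.50
Import duty = 2243.42 + 30262.50 = 32505.92
Buyer bears: brokerage 149.75 + duty 32505.92 = 32655.67
Landed cost = invoice 44868.32 + 32655.67 = 77523.99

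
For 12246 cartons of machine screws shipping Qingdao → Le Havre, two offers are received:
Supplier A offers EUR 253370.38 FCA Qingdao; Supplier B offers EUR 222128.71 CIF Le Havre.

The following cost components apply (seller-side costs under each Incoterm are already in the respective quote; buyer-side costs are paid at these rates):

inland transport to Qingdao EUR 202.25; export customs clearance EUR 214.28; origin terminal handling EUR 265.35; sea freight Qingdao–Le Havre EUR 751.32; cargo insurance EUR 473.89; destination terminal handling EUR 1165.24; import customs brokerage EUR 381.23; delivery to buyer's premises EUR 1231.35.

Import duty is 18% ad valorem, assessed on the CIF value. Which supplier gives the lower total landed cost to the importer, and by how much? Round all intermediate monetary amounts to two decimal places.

Supplier B is cheaper by EUR 38624.03

Supplier A (FCA):
CIF value = FCA price + origin terminal + freight + insurance = 253370.38 + 265.35 + 751.32 + 473.89 = 254860.94
Import duty = 254860.94 × 18% = 45874.97
Buyer bears (A): 265.35 + 751.32 + 473.89 + 1165.24 + 381.23 + 1231.35 = 4268.38
Landed cost (A) = invoice 253370.38 + 4268.38 + duty 45874.97 = 303513.73
Supplier B (CIF):
The CIF price already equals the CIF value: 222128.71
Import duty = 222128.71 × 18% = 39983.17
Buyer bears (B): 1165.24 + 381.23 + 1231.35 = 2777.82
Landed cost (B) = invoice 222128.71 + 2777.82 + duty 39983.17 = 264889.70
Difference = |303513.73 − 264889.70| = 38624.03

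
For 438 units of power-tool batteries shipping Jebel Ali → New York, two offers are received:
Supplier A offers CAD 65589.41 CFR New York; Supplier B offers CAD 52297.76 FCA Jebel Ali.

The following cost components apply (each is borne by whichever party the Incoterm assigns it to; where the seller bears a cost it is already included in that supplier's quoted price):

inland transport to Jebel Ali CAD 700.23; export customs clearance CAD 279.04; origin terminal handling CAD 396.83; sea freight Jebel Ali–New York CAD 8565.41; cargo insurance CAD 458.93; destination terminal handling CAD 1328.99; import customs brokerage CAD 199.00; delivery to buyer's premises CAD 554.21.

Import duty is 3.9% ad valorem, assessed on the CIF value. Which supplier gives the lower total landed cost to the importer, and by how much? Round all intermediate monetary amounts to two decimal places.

Supplier A (CFR):
CIF value = CFR price + insurance = 65589.41 + 458.93 = 66048.34
Import duty = 66048.34 × 3.9% = 2575.89
Buyer bears (A): 458.93 + 1328.99 + 199.00 + 554.21 = 2541.13
Landed cost (A) = invoice 65589.41 + 2541.13 + duty 2575.89 = 70706.43
Supplier B (FCA):
CIF value = FCA price + origin terminal + freight + insurance = 52297.76 + 396.83 + 8565.41 + 458.93 = 61718.93
Import duty = 61718.93 × 3.9% = 2407.04
Buyer bears (B): 396.83 + 8565.41 + 458.93 + 1328.99 + 199.00 + 554.21 = 11503.37
Landed cost (B) = invoice 52297.76 + 11503.37 + duty 2407.04 = 66208.17
Difference = |70706.43 − 66208.17| = 4498.26

Supplier B is cheaper by CAD 4498.26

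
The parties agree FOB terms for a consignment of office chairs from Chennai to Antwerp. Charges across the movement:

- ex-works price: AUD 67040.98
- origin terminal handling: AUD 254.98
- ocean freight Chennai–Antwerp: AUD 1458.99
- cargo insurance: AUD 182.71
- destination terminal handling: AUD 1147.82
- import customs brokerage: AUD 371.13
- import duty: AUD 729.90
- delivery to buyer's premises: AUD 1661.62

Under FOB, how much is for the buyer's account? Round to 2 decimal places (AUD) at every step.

Buyer's account: AUD 5552.17

FOB: the seller bears costs until goods are on board at the origin port; the buyer bears freight, insurance and all costs thereafter.
Seller's account: goods 67040.98 + origin terminal 254.98 = 67295.96
Buyer's account: freight 1458.99 + insurance 182.71 + destination terminal 1147.82 + brokerage 371.13 + duty 729.90 + delivery 1661.62 = 5552.17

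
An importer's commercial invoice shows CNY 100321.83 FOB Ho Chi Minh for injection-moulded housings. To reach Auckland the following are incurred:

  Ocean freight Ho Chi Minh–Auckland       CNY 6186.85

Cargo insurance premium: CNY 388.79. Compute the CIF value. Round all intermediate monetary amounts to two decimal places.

CIF = FOB price + freight + insurance
CIF = 100321.83 + 6186.85 + 388.79 = 106897.47

CIF value: CNY 106897.47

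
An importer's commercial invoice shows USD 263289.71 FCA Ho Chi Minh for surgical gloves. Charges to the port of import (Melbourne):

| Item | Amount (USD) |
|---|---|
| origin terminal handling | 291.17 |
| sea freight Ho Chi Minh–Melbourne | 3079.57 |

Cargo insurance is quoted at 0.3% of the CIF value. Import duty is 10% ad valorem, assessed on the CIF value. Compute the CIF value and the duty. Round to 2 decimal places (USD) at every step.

CIF value: USD 267462.84; import duty: USD 26746.28

Let C be the CIF value. C = FCA price + pre-shipment costs + freight + 0.3% × C
C − 0.3% × C = 263289.71 + 291.17 + 3079.57
0.997 × C = 266660.45
C = 266660.45 / 0.997 = 267462.84
Insurance premium = 0.3% × 267462.84 = 802.39
Import duty = 267462.84 × 10% = 26746.28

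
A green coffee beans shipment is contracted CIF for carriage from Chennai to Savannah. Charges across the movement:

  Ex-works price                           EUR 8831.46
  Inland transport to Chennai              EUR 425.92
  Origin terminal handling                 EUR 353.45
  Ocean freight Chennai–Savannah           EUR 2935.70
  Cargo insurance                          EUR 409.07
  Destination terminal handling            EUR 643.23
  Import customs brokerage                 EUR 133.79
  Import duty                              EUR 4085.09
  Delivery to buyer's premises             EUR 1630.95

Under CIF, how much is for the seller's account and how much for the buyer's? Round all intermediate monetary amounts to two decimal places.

Seller: EUR 12955.60; buyer: EUR 6493.06

CIF: the seller pays costs through ocean freight and marine insurance to the destination port.
Seller's account: goods 8831.46 + inland to port 425.92 + origin terminal 353.45 + freight 2935.70 + insurance 409.07 = 12955.60
Buyer's account: destination terminal 643.23 + brokerage 133.79 + duty 4085.09 + delivery 1630.95 = 6493.06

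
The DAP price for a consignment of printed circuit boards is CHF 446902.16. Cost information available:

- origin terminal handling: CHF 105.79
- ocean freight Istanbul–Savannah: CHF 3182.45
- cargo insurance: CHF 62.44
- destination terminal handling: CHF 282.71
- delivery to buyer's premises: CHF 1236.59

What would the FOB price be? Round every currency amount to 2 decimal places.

FOB price: CHF 442137.97

Not relevant to the conversion: origin terminal — on the seller under both DAP and FOB; already in the DAP price and stays in the FOB price.
From DAP to FOB, the seller no longer bears: freight, insurance, destination terminal, delivery.
FOB price = 446902.16 − 3182.45 − 62.44 − 282.71 − 1236.59 = 442137.97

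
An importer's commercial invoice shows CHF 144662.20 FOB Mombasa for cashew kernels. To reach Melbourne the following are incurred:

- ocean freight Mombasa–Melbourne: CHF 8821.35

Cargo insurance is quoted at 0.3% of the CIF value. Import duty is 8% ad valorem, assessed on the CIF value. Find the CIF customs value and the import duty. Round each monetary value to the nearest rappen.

CIF value: CHF 153945.39; import duty: CHF 12315.63

Let C be the CIF value. C = FOB price + freight + 0.3% × C
C − 0.3% × C = 144662.20 + 8821.35
0.997 × C = 153483.55
C = 153483.55 / 0.997 = 153945.39
Insurance premium = 0.3% × 153945.39 = 461.84
Import duty = 153945.39 × 8% = 12315.63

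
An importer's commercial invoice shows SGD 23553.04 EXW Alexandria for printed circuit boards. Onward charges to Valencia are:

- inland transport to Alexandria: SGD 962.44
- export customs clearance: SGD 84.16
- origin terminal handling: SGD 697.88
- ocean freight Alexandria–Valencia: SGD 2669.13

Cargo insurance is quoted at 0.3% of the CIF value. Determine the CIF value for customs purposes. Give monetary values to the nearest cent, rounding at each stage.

Let C be the CIF value. C = EXW price + pre-shipment costs + freight + 0.3% × C
C − 0.3% × C = 23553.04 + 962.44 + 84.16 + 697.88 + 2669.13
0.997 × C = 27966.65
C = 27966.65 / 0.997 = 28050.80
Insurance premium = 0.3% × 28050.80 = 84.15

CIF value: SGD 28050.80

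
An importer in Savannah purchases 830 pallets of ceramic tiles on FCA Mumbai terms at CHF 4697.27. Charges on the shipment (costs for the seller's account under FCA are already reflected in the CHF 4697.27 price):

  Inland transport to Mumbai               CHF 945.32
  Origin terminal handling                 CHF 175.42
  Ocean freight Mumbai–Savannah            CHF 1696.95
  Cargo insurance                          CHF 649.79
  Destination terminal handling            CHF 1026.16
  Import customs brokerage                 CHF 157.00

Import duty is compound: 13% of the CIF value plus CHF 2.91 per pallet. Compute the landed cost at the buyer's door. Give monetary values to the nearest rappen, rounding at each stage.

Total landed cost: CHF 11756.42

FCA: the seller delivers export-cleared goods to the carrier; the buyer bears costs from that point.
Already in the invoice (seller's account under FCA): inland to port — exclude.
CIF value = FCA price + origin terminal + freight + insurance = 4697.27 + 175.42 + 1696.95 + 649.79 = 7219.43
Ad valorem component: 7219.43 × 13% = 938.53
Specific component: 830 × 2.91 = 2415.30
Import duty = 938.53 + 2415.30 = 3353.83
Buyer bears: origin terminal 175.42 + freight 1696.95 + insurance 649.79 + destination terminal 1026.16 + brokerage 157.00 + duty 3353.83 = 7059.15
Landed cost = invoice 4697.27 + 7059.15 = 11756.42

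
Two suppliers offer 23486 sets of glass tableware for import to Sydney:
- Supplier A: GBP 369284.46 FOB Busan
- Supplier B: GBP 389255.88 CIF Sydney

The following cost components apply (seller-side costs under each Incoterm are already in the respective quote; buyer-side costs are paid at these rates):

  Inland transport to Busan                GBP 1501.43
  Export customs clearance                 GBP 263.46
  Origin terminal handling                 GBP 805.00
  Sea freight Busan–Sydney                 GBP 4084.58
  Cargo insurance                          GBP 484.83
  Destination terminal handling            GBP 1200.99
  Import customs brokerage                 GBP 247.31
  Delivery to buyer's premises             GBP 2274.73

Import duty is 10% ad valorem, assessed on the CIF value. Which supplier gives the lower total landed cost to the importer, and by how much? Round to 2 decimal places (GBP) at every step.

Supplier A (FOB):
CIF value = FOB price + freight + insurance = 369284.46 + 4084.58 + 484.83 = 373853.87
Import duty = 373853.87 × 10% = 37385.39
Buyer bears (A): 4084.58 + 484.83 + 1200.99 + 247.31 + 2274.73 = 8292.44
Landed cost (A) = invoice 369284.46 + 8292.44 + duty 37385.39 = 414962.29
Supplier B (CIF):
The CIF price already equals the CIF value: 389255.88
Import duty = 389255.88 × 10% = 38925.59
Buyer bears (B): 1200.99 + 247.31 + 2274.73 = 3723.03
Landed cost (B) = invoice 389255.88 + 3723.03 + duty 38925.59 = 431904.50
Difference = |414962.29 − 431904.50| = 16942.21

Supplier A is cheaper by GBP 16942.21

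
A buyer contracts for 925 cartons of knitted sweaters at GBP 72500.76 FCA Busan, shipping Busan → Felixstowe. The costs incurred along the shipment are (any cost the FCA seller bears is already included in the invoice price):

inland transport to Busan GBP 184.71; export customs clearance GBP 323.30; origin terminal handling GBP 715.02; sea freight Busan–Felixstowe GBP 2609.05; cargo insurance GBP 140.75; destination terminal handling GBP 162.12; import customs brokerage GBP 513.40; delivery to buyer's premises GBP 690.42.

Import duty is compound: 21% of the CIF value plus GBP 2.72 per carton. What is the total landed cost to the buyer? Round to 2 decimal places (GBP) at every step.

FCA: the seller delivers export-cleared goods to the carrier; the buyer bears costs from that point.
Already in the invoice (seller's account under FCA): inland to port, export clearance — exclude.
CIF value = FCA price + origin terminal + freight + insurance = 72500.76 + 715.02 + 2609.05 + 140.75 = 75965.58
Ad valorem component: 75965.58 × 21% = 15952.77
Specific component: 925 × 2.72 = 2516.00
Import duty = 15952.77 + 2516.00 = 18468.77
Buyer bears: origin terminal 715.02 + freight 2609.05 + insurance 140.75 + destination terminal 162.12 + brokerage 513.40 + delivery 690.42 + duty 18468.77 = 23299.53
Landed cost = invoice 72500.76 + 23299.53 = 95800.29

Total landed cost: GBP 95800.29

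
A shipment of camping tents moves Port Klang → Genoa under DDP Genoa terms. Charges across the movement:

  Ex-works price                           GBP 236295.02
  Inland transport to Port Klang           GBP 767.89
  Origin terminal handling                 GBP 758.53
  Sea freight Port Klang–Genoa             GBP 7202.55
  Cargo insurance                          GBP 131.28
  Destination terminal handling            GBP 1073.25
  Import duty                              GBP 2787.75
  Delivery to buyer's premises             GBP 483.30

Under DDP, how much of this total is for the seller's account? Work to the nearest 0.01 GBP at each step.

Seller's account: GBP 249499.57

DDP: the seller bears all costs including import duty.
Seller's account: goods 236295.02 + inland to port 767.89 + origin terminal 758.53 + freight 7202.55 + insurance 131.28 + destination terminal 1073.25 + duty 2787.75 + delivery 483.30 = 249499.57
Buyer's account: 0.00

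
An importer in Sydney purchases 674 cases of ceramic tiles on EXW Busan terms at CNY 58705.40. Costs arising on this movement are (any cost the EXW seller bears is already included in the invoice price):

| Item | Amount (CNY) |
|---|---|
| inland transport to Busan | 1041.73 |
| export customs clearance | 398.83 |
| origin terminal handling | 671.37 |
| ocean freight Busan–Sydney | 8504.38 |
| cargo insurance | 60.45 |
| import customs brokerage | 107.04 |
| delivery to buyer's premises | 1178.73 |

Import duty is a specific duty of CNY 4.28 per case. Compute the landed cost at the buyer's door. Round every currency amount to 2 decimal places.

EXW: the seller makes goods available at their premises; the buyer bears all onward costs.
CIF value = EXW price + inland to port + export clearance + origin terminal + freight + insurance = 58705.40 + 1041.73 + 398.83 + 671.37 + 8504.38 + 60.45 = 69382.16
Import duty = 674 × 4.28 = 2884.72
Buyer bears: inland to port 1041.73 + export clearance 398.83 + origin terminal 671.37 + freight 8504.38 + insurance 60.45 + brokerage 107.04 + delivery 1178.73 + duty 2884.72 = 14847.25
Landed cost = invoice 58705.40 + 14847.25 = 73552.65

Total landed cost: CNY 73552.65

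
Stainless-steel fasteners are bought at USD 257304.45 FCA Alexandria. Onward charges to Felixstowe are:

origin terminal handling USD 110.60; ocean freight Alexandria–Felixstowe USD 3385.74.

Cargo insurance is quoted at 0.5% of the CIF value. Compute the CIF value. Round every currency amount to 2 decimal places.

Let C be the CIF value. C = FCA price + pre-shipment costs + freight + 0.5% × C
C − 0.5% × C = 257304.45 + 110.60 + 3385.74
0.995 × C = 260800.79
C = 260800.79 / 0.995 = 262111.35
Insurance premium = 0.5% × 262111.35 = 1310.56

CIF value: USD 262111.35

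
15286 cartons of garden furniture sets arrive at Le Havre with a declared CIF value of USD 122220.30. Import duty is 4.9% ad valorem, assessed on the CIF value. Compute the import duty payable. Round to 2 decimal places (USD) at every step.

Import duty: USD 5988.79

Import duty = 122220.30 × 4.9% = 5988.79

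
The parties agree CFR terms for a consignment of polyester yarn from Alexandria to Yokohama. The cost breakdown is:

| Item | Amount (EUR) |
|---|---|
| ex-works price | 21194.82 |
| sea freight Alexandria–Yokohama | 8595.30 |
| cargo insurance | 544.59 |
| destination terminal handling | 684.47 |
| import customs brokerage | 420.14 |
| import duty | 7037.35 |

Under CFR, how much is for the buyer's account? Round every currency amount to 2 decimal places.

CFR: the seller pays costs through ocean freight to the destination port, but not insurance.
Seller's account: goods 21194.82 + freight 8595.30 = 29790.12
Buyer's account: insurance 544.59 + destination terminal 684.47 + brokerage 420.14 + duty 7037.35 = 8686.55

Buyer's account: EUR 8686.55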